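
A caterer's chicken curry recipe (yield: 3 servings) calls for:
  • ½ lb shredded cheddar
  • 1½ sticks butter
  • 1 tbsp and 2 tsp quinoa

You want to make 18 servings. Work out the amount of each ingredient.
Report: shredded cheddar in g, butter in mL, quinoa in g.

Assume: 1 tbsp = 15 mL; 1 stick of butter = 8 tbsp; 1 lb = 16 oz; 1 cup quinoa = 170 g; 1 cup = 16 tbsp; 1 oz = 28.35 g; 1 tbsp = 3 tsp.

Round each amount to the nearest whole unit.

shredded cheddar: 1361 g; butter: 1080 mL; quinoa: 106 g

Scaling factor: 18/3 = 6.
shredded cheddar: 0.5 lb × 6 × 16 oz/lb × 28.35 g/oz ≈ 1361 g
butter: 1.5 stick × 6 × 8 tbsp/stick × 15 mL/tbsp = 1080 mL
quinoa: (1 tbsp + 2 tsp = 5/3 tbsp) × 6 ÷ 16 tbsp/cup × 170 g/cup ≈ 106 g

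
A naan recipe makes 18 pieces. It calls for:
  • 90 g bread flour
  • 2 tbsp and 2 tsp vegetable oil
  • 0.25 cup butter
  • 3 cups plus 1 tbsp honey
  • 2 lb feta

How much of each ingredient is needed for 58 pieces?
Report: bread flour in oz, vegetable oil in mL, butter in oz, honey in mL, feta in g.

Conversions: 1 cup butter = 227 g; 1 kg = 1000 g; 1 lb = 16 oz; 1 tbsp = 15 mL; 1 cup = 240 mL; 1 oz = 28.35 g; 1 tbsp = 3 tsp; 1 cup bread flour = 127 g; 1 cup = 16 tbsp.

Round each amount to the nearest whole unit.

Scaling factor: 58/18 = 29/9.
bread flour: 90 g × 29/9 ÷ 28.35 g/oz ≈ 10 oz
vegetable oil: (2 tbsp + 2 tsp = 8/3 tbsp) × 29/9 × 15 mL/tbsp ≈ 129 mL
butter: 0.25 cup × 29/9 × 227 g/cup ÷ 28.35 g/oz ≈ 6 oz
honey: (3 cup + 1 tbsp = 3.0625 cup) × 29/9 × 240 mL/cup ≈ 2368 mL
feta: 2 lb × 29/9 × 16 oz/lb × 28.35 g/oz ≈ 2923 g

bread flour: 10 oz; vegetable oil: 129 mL; butter: 6 oz; honey: 2368 mL; feta: 2923 g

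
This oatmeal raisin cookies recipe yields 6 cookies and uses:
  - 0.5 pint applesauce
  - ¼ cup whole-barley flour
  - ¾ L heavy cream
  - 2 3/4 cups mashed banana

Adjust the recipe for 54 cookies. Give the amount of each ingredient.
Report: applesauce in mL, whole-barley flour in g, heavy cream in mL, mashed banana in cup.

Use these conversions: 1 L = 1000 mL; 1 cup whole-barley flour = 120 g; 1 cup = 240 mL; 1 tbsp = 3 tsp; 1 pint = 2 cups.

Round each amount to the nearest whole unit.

Scaling factor: 54/6 = 9.
applesauce: 0.5 pint × 9 × 2 cup/pint × 240 mL/cup = 2160 mL
whole-barley flour: 0.25 cup × 9 × 120 g/cup = 270 g
heavy cream: 0.75 L × 9 × 1000 mL/L = 6750 mL
mashed banana: 2.75 cup × 9 ≈ 25 cup

applesauce: 2160 mL; whole-barley flour: 270 g; heavy cream: 6750 mL; mashed banana: 25 cup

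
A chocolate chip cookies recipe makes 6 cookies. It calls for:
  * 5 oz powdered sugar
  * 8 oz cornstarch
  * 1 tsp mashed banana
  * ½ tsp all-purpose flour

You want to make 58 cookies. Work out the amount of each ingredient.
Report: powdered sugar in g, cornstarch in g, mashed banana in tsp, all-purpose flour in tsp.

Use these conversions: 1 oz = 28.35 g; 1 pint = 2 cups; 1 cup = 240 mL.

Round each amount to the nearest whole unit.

powdered sugar: 1370 g; cornstarch: 2192 g; mashed banana: 10 tsp; all-purpose flour: 5 tsp

Scaling factor: 58/6 = 29/3.
powdered sugar: 5 oz × 29/3 × 28.35 g/oz ≈ 1370 g
cornstarch: 8 oz × 29/3 × 28.35 g/oz ≈ 2192 g
mashed banana: 1 tsp × 29/3 ≈ 10 tsp
all-purpose flour: 0.5 tsp × 29/3 ≈ 5 tsp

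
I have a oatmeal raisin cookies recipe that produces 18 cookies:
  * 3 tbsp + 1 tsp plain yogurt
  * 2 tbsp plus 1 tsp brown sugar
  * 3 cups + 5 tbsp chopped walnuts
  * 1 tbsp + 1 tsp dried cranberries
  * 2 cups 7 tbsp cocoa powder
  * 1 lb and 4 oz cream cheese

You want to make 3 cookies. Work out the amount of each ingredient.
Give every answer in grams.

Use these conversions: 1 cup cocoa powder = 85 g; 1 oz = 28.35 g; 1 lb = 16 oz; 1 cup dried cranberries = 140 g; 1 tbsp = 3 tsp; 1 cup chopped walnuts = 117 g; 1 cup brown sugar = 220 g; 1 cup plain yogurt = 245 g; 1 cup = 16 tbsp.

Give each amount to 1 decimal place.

Scaling factor: 3/18 = 1/6.
plain yogurt: (3 tbsp + 1 tsp = 10/3 tbsp) × 1/6 ÷ 16 tbsp/cup × 245 g/cup ≈ 8.5 g
brown sugar: (2 tbsp + 1 tsp = 7/3 tbsp) × 1/6 ÷ 16 tbsp/cup × 220 g/cup ≈ 5.3 g
chopped walnuts: (3 cup + 5 tbsp = 3.3125 cup) × 1/6 × 117 g/cup ≈ 64.6 g
dried cranberries: (1 tbsp + 1 tsp = 4/3 tbsp) × 1/6 ÷ 16 tbsp/cup × 140 g/cup ≈ 1.9 g
cocoa powder: (2 cup + 7 tbsp = 2.4375 cup) × 1/6 × 85 g/cup ≈ 34.5 g
cream cheese: (1 lb + 4 oz = 1.25 lb) × 1/6 × 16 oz/lb × 28.35 g/oz = 94.5 g

plain yogurt: 8.5 g; brown sugar: 5.3 g; chopped walnuts: 64.6 g; dried cranberries: 1.9 g; cocoa powder: 34.5 g; cream cheese: 94.5 g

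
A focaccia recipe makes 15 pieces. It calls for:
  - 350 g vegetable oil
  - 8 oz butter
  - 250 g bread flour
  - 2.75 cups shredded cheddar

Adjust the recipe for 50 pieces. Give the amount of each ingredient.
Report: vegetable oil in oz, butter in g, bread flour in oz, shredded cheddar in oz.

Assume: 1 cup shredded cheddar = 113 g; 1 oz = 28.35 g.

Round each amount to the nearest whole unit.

vegetable oil: 41 oz; butter: 756 g; bread flour: 29 oz; shredded cheddar: 37 oz

Scaling factor: 50/15 = 10/3.
vegetable oil: 350 g × 10/3 ÷ 28.35 g/oz ≈ 41 oz
butter: 8 oz × 10/3 × 28.35 g/oz = 756 g
bread flour: 250 g × 10/3 ÷ 28.35 g/oz ≈ 29 oz
shredded cheddar: 2.75 cup × 10/3 × 113 g/cup ÷ 28.35 g/oz ≈ 37 oz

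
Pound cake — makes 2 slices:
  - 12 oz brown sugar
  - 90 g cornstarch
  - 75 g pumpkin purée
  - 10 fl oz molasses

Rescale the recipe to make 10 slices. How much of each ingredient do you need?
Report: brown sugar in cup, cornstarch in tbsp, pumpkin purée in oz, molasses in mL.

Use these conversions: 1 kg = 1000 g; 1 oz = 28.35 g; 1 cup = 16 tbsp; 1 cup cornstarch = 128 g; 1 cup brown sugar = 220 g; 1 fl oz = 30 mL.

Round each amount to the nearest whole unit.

Scaling factor: 10/2 = 5.
brown sugar: 12 oz × 5 × 28.35 g/oz ÷ 220 g/cup ≈ 8 cup
cornstarch: 90 g × 5 ÷ 128 g/cup × 16 tbsp/cup ≈ 56 tbsp
pumpkin purée: 75 g × 5 ÷ 28.35 g/oz ≈ 13 oz
molasses: 10 fl oz × 5 × 30 mL/fl oz = 1500 mL

brown sugar: 8 cup; cornstarch: 56 tbsp; pumpkin purée: 13 oz; molasses: 1500 mL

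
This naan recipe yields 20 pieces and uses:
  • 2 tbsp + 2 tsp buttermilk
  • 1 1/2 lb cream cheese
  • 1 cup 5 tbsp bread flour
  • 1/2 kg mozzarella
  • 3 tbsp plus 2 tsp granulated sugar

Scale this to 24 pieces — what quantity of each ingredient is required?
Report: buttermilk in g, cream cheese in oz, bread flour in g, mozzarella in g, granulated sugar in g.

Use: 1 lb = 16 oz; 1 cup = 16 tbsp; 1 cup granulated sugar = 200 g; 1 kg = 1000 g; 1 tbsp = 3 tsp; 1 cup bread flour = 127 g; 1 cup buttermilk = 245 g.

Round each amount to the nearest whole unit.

Scaling factor: 24/20 = 6/5 = 1.2.
buttermilk: (2 tbsp + 2 tsp = 8/3 tbsp) × 6/5 ÷ 16 tbsp/cup × 245 g/cup = 49 g
cream cheese: 1.5 lb × 6/5 × 16 oz/lb ≈ 29 oz
bread flour: (1 cup + 5 tbsp = 1.3125 cup) × 6/5 × 127 g/cup ≈ 200 g
mozzarella: 0.5 kg × 6/5 × 1000 g/kg = 600 g
granulated sugar: (3 tbsp + 2 tsp = 11/3 tbsp) × 6/5 ÷ 16 tbsp/cup × 200 g/cup = 55 g

buttermilk: 49 g; cream cheese: 29 oz; bread flour: 200 g; mozzarella: 600 g; granulated sugar: 55 g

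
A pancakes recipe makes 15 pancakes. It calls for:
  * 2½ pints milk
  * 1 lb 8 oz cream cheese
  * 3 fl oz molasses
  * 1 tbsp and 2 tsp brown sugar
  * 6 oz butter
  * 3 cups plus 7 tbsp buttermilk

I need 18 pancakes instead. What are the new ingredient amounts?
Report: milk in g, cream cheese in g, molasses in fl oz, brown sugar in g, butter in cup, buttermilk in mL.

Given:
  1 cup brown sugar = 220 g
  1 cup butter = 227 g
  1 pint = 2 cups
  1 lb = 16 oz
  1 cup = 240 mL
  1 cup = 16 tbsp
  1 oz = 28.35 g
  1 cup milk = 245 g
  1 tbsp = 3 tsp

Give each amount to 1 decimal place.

Scaling factor: 18/15 = 6/5 = 1.2.
milk: 2.5 pint × 6/5 × 2 cup/pint × 245 g/cup = 1470.0 g
cream cheese: (1 lb + 8 oz = 1.5 lb) × 6/5 × 16 oz/lb × 28.35 g/oz ≈ 816.5 g
molasses: 3 fl oz × 6/5 = 3.6 fl oz
brown sugar: (1 tbsp + 2 tsp = 5/3 tbsp) × 6/5 ÷ 16 tbsp/cup × 220 g/cup = 27.5 g
butter: 6 oz × 6/5 × 28.35 g/oz ÷ 227 g/cup ≈ 0.9 cup
buttermilk: (3 cup + 7 tbsp = 3.4375 cup) × 6/5 × 240 mL/cup = 990.0 mL

milk: 1470.0 g; cream cheese: 816.5 g; molasses: 3.6 fl oz; brown sugar: 27.5 g; butter: 0.9 cup; buttermilk: 990.0 mL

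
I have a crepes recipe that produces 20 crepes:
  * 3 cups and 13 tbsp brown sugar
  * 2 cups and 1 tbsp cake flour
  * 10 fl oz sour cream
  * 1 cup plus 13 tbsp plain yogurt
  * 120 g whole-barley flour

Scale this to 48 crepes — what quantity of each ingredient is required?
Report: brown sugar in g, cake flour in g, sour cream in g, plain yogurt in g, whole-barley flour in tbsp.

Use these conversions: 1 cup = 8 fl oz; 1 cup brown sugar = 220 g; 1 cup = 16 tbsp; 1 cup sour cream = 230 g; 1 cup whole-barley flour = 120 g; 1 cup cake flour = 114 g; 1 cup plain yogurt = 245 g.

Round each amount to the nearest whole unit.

Scaling factor: 48/20 = 12/5 = 2.4.
brown sugar: (3 cup + 13 tbsp = 3.8125 cup) × 12/5 × 220 g/cup = 2013 g
cake flour: (2 cup + 1 tbsp = 2.0625 cup) × 12/5 × 114 g/cup ≈ 564 g
sour cream: 10 fl oz × 12/5 ÷ 8 fl oz/cup × 230 g/cup = 690 g
plain yogurt: (1 cup + 13 tbsp = 1.8125 cup) × 12/5 × 245 g/cup ≈ 1066 g
whole-barley flour: 120 g × 12/5 ÷ 120 g/cup × 16 tbsp/cup ≈ 38 tbsp

brown sugar: 2013 g; cake flour: 564 g; sour cream: 690 g; plain yogurt: 1066 g; whole-barley flour: 38 tbsp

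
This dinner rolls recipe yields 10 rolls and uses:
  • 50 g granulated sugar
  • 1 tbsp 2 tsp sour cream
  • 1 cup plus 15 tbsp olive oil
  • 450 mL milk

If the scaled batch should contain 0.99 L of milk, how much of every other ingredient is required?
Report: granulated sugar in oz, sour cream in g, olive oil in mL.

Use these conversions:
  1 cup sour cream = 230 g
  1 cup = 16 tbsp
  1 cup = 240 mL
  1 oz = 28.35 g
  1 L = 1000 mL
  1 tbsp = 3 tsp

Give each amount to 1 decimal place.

granulated sugar: 3.9 oz; sour cream: 52.7 g; olive oil: 1023.0 mL

The original recipe has 0.45 L of milk, so the scaling factor is 0.99 ÷ 0.45 = 11/5 = 2.2.
granulated sugar: 50 g × 11/5 ÷ 28.35 g/oz ≈ 3.9 oz
sour cream: (1 tbsp + 2 tsp = 5/3 tbsp) × 11/5 ÷ 16 tbsp/cup × 230 g/cup ≈ 52.7 g
olive oil: (1 cup + 15 tbsp = 1.9375 cup) × 11/5 × 240 mL/cup = 1023.0 mL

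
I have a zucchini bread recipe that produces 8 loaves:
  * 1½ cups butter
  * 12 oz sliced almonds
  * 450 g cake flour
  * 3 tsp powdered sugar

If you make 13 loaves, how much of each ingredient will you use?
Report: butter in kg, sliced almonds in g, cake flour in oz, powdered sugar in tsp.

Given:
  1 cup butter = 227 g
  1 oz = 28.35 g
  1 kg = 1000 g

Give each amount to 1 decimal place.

butter: 0.6 kg; sliced almonds: 552.8 g; cake flour: 25.8 oz; powdered sugar: 4.9 tsp

Scaling factor: 13/8 = 1.625.
butter: 1.5 cup × 13/8 × 227 g/cup ÷ 1000 g/kg ≈ 0.6 kg
sliced almonds: 12 oz × 13/8 × 28.35 g/oz ≈ 552.8 g
cake flour: 450 g × 13/8 ÷ 28.35 g/oz ≈ 25.8 oz
powdered sugar: 3 tsp × 13/8 ≈ 4.9 tsp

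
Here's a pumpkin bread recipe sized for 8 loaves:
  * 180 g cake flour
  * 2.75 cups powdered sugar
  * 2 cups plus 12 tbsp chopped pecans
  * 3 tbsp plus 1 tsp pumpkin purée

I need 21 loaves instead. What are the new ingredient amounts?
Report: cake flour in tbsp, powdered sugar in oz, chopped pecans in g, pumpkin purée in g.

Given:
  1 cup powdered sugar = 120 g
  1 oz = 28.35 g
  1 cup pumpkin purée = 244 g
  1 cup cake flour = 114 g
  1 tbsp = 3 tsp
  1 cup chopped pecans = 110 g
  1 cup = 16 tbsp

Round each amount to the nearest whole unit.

cake flour: 66 tbsp; powdered sugar: 31 oz; chopped pecans: 794 g; pumpkin purée: 133 g

Scaling factor: 21/8 = 2.625.
cake flour: 180 g × 21/8 ÷ 114 g/cup × 16 tbsp/cup ≈ 66 tbsp
powdered sugar: 2.75 cup × 21/8 × 120 g/cup ÷ 28.35 g/oz ≈ 31 oz
chopped pecans: (2 cup + 12 tbsp = 2.75 cup) × 21/8 × 110 g/cup ≈ 794 g
pumpkin purée: (3 tbsp + 1 tsp = 10/3 tbsp) × 21/8 ÷ 16 tbsp/cup × 244 g/cup ≈ 133 g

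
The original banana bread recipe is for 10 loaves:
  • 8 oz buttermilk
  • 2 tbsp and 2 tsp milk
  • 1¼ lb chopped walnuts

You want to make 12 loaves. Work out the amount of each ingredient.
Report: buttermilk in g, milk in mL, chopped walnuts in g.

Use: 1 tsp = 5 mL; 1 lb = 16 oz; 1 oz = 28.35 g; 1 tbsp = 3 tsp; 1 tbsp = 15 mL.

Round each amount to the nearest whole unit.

Scaling factor: 12/10 = 6/5 = 1.2.
buttermilk: 8 oz × 6/5 × 28.35 g/oz ≈ 272 g
milk: (2 tbsp + 2 tsp = 8/3 tbsp) × 6/5 × 15 mL/tbsp = 48 mL
chopped walnuts: 1.25 lb × 6/5 × 16 oz/lb × 28.35 g/oz ≈ 680 g

buttermilk: 272 g; milk: 48 mL; chopped walnuts: 680 g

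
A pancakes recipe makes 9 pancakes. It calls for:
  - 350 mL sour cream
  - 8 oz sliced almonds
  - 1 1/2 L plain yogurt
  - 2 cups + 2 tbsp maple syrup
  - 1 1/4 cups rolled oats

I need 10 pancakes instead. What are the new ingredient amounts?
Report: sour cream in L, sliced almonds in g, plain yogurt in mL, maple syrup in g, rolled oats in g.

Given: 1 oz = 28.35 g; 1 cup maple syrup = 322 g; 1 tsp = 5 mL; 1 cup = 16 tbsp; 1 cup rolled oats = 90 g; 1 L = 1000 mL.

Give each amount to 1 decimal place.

Scaling factor: 10/9.
sour cream: 350 mL × 10/9 ÷ 1000 mL/L ≈ 0.4 L
sliced almonds: 8 oz × 10/9 × 28.35 g/oz = 252.0 g
plain yogurt: 1.5 L × 10/9 × 1000 mL/L ≈ 1666.7 mL
maple syrup: (2 cup + 2 tbsp = 2.125 cup) × 10/9 × 322 g/cup ≈ 760.3 g
rolled oats: 1.25 cup × 10/9 × 90 g/cup = 125.0 g

sour cream: 0.4 L; sliced almonds: 252.0 g; plain yogurt: 1666.7 mL; maple syrup: 760.3 g; rolled oats: 125.0 g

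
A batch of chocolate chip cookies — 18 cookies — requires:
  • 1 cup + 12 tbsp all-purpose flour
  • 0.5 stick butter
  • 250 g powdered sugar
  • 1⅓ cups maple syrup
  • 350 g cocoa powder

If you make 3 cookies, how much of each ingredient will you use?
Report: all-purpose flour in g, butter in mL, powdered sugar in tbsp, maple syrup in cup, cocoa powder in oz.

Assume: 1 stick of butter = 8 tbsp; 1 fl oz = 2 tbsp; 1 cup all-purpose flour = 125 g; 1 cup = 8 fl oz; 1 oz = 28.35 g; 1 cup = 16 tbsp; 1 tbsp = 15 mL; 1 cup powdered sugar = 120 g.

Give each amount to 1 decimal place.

all-purpose flour: 36.5 g; butter: 10.0 mL; powdered sugar: 5.6 tbsp; maple syrup: 0.2 cup; cocoa powder: 2.1 oz

Scaling factor: 3/18 = 1/6.
all-purpose flour: (1 cup + 12 tbsp = 1.75 cup) × 1/6 × 125 g/cup ≈ 36.5 g
butter: 0.5 stick × 1/6 × 8 tbsp/stick × 15 mL/tbsp = 10.0 mL
powdered sugar: 250 g × 1/6 ÷ 120 g/cup × 16 tbsp/cup ≈ 5.6 tbsp
maple syrup: 4/3 cup × 1/6 ≈ 0.2 cup
cocoa powder: 350 g × 1/6 ÷ 28.35 g/oz ≈ 2.1 oz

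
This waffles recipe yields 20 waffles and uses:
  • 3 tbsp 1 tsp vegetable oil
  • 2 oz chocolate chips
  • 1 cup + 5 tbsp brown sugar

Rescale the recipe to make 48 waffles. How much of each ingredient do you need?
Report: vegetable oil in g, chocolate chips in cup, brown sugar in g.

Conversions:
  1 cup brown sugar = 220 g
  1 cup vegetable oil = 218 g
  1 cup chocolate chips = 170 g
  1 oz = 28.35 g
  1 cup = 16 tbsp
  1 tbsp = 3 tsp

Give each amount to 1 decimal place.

Scaling factor: 48/20 = 12/5 = 2.4.
vegetable oil: (3 tbsp + 1 tsp = 10/3 tbsp) × 12/5 ÷ 16 tbsp/cup × 218 g/cup = 109.0 g
chocolate chips: 2 oz × 12/5 × 28.35 g/oz ÷ 170 g/cup ≈ 0.8 cup
brown sugar: (1 cup + 5 tbsp = 1.3125 cup) × 12/5 × 220 g/cup = 693.0 g

vegetable oil: 109.0 g; chocolate chips: 0.8 cup; brown sugar: 693.0 g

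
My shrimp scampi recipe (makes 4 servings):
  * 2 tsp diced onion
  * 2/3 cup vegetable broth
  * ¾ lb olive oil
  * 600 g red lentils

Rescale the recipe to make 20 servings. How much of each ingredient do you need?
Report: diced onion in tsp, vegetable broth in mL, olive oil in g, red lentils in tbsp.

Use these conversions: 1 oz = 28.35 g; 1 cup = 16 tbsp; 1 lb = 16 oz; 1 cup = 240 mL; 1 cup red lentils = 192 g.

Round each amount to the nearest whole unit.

diced onion: 10 tsp; vegetable broth: 800 mL; olive oil: 1701 g; red lentils: 250 tbsp

Scaling factor: 20/4 = 5.
diced onion: 2 tsp × 5 = 10 tsp
vegetable broth: 2/3 cup × 5 × 240 mL/cup = 800 mL
olive oil: 0.75 lb × 5 × 16 oz/lb × 28.35 g/oz = 1701 g
red lentils: 600 g × 5 ÷ 192 g/cup × 16 tbsp/cup = 250 tbsp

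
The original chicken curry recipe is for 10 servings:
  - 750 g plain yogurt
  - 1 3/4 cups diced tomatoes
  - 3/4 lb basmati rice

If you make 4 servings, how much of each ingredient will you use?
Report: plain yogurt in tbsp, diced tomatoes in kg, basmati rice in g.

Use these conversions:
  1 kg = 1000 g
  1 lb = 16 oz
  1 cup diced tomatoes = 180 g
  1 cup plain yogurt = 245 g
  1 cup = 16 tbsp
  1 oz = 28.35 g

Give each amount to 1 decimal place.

plain yogurt: 19.6 tbsp; diced tomatoes: 0.1 kg; basmati rice: 136.1 g

Scaling factor: 4/10 = 2/5 = 0.4.
plain yogurt: 750 g × 2/5 ÷ 245 g/cup × 16 tbsp/cup ≈ 19.6 tbsp
diced tomatoes: 1.75 cup × 2/5 × 180 g/cup ÷ 1000 g/kg ≈ 0.1 kg
basmati rice: 0.75 lb × 2/5 × 16 oz/lb × 28.35 g/oz ≈ 136.1 g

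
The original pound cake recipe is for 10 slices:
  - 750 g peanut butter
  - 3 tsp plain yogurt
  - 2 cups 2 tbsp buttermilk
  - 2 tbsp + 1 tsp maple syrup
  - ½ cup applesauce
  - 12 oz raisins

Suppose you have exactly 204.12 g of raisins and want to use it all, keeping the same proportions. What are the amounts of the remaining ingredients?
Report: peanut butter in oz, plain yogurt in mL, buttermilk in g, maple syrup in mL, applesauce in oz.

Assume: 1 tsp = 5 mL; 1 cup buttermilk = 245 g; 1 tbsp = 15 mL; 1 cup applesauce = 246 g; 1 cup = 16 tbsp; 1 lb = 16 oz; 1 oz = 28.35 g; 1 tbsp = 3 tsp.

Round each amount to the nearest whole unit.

peanut butter: 16 oz; plain yogurt: 9 mL; buttermilk: 312 g; maple syrup: 21 mL; applesauce: 3 oz

The original recipe has 340.2 g of raisins, so the scaling factor is 204.12 ÷ 340.2 = 3/5 = 0.6.
peanut butter: 750 g × 3/5 ÷ 28.35 g/oz ≈ 16 oz
plain yogurt: 3 tsp × 3/5 × 5 mL/tsp = 9 mL
buttermilk: (2 cup + 2 tbsp = 2.125 cup) × 3/5 × 245 g/cup ≈ 312 g
maple syrup: (2 tbsp + 1 tsp = 7/3 tbsp) × 3/5 × 15 mL/tbsp = 21 mL
applesauce: 0.5 cup × 3/5 × 246 g/cup ÷ 28.35 g/oz ≈ 3 oz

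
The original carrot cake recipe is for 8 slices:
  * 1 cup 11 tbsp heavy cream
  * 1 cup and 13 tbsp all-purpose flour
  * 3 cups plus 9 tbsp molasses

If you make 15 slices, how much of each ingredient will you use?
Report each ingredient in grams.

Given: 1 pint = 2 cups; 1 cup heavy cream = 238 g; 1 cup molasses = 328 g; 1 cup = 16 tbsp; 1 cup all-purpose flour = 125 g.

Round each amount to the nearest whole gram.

heavy cream: 753 g; all-purpose flour: 425 g; molasses: 2191 g

Scaling factor: 15/8 = 1.875.
heavy cream: (1 cup + 11 tbsp = 1.6875 cup) × 15/8 × 238 g/cup ≈ 753 g
all-purpose flour: (1 cup + 13 tbsp = 1.8125 cup) × 15/8 × 125 g/cup ≈ 425 g
molasses: (3 cup + 9 tbsp = 3.5625 cup) × 15/8 × 328 g/cup ≈ 2191 g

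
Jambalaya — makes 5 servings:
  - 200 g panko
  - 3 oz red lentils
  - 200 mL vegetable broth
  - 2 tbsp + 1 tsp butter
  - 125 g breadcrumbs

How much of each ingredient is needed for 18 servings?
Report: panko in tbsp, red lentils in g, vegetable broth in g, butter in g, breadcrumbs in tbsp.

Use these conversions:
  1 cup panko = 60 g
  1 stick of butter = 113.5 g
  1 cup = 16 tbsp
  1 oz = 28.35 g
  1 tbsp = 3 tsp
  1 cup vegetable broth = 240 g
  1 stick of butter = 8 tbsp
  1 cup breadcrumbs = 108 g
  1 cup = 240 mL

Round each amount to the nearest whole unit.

Scaling factor: 18/5 = 3.6.
panko: 200 g × 18/5 ÷ 60 g/cup × 16 tbsp/cup = 192 tbsp
red lentils: 3 oz × 18/5 × 28.35 g/oz ≈ 306 g
vegetable broth: 200 mL × 18/5 ÷ 240 mL/cup × 240 g/cup = 720 g
butter: (2 tbsp + 1 tsp = 7/3 tbsp) × 18/5 ÷ 8 tbsp/stick × 113.5 g/stick ≈ 119 g
breadcrumbs: 125 g × 18/5 ÷ 108 g/cup × 16 tbsp/cup ≈ 67 tbsp

panko: 192 tbsp; red lentils: 306 g; vegetable broth: 720 g; butter: 119 g; breadcrumbs: 67 tbsp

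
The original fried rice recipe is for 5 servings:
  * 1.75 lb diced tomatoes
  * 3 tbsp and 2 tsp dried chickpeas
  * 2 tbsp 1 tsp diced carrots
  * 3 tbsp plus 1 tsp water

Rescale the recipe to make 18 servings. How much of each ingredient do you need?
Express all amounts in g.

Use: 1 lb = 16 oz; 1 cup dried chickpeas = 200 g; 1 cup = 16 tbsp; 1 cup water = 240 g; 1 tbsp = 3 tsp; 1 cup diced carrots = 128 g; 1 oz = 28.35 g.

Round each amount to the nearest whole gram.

diced tomatoes: 2858 g; dried chickpeas: 165 g; diced carrots: 67 g; water: 180 g

Scaling factor: 18/5 = 3.6.
diced tomatoes: 1.75 lb × 18/5 × 16 oz/lb × 28.35 g/oz ≈ 2858 g
dried chickpeas: (3 tbsp + 2 tsp = 11/3 tbsp) × 18/5 ÷ 16 tbsp/cup × 200 g/cup = 165 g
diced carrots: (2 tbsp + 1 tsp = 7/3 tbsp) × 18/5 ÷ 16 tbsp/cup × 128 g/cup ≈ 67 g
water: (3 tbsp + 1 tsp = 10/3 tbsp) × 18/5 ÷ 16 tbsp/cup × 240 g/cup = 180 g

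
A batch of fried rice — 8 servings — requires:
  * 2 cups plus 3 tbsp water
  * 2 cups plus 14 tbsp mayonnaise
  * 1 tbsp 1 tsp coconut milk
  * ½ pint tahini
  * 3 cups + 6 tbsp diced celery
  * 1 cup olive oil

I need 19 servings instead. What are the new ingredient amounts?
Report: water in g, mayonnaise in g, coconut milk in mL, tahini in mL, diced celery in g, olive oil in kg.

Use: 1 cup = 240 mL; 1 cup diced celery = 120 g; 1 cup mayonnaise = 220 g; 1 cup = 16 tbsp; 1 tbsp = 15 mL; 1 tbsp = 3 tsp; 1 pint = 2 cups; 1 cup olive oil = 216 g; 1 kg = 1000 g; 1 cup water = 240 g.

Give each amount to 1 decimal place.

water: 1246.9 g; mayonnaise: 1502.2 g; coconut milk: 47.5 mL; tahini: 570.0 mL; diced celery: 961.9 g; olive oil: 0.5 kg

Scaling factor: 19/8 = 2.375.
water: (2 cup + 3 tbsp = 2.1875 cup) × 19/8 × 240 g/cup ≈ 1246.9 g
mayonnaise: (2 cup + 14 tbsp = 2.875 cup) × 19/8 × 220 g/cup ≈ 1502.2 g
coconut milk: (1 tbsp + 1 tsp = 4/3 tbsp) × 19/8 × 15 mL/tbsp = 47.5 mL
tahini: 0.5 pint × 19/8 × 2 cup/pint × 240 mL/cup = 570.0 mL
diced celery: (3 cup + 6 tbsp = 3.375 cup) × 19/8 × 120 g/cup ≈ 961.9 g
olive oil: 1 cup × 19/8 × 216 g/cup ÷ 1000 g/kg ≈ 0.5 kg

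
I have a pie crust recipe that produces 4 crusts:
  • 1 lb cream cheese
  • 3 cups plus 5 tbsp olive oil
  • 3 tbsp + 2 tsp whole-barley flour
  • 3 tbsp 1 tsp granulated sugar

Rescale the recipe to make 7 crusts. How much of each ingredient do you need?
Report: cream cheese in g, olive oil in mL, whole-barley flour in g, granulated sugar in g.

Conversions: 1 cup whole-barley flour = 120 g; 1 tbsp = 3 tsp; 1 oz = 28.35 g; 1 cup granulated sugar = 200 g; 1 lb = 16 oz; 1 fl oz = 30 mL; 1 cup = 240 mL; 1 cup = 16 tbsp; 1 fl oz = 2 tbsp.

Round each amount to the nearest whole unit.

Scaling factor: 7/4 = 1.75.
cream cheese: 1 lb × 7/4 × 16 oz/lb × 28.35 g/oz ≈ 794 g
olive oil: (3 cup + 5 tbsp = 3.3125 cup) × 7/4 × 240 mL/cup ≈ 1391 mL
whole-barley flour: (3 tbsp + 2 tsp = 11/3 tbsp) × 7/4 ÷ 16 tbsp/cup × 120 g/cup ≈ 48 g
granulated sugar: (3 tbsp + 1 tsp = 10/3 tbsp) × 7/4 ÷ 16 tbsp/cup × 200 g/cup ≈ 73 g

cream cheese: 794 g; olive oil: 1391 mL; whole-barley flour: 48 g; granulated sugar: 73 g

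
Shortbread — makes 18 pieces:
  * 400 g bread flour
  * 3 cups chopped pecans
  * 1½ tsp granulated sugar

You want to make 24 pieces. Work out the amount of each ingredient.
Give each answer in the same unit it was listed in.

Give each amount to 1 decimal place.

Scaling factor: 24/18 = 4/3.
bread flour: 400 g × 4/3 ≈ 533.3 g
chopped pecans: 3 cup × 4/3 = 4.0 cup
granulated sugar: 1.5 tsp × 4/3 = 2.0 tsp

bread flour: 533.3 g; chopped pecans: 4.0 cup; granulated sugar: 2.0 tsp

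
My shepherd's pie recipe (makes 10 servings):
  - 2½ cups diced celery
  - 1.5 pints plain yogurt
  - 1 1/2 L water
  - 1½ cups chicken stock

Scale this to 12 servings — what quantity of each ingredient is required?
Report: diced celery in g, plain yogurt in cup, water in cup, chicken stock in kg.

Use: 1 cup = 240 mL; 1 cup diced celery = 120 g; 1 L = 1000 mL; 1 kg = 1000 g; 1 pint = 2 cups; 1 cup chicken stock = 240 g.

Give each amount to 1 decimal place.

diced celery: 360.0 g; plain yogurt: 3.6 cup; water: 7.5 cup; chicken stock: 0.4 kg

Scaling factor: 12/10 = 6/5 = 1.2.
diced celery: 2.5 cup × 6/5 × 120 g/cup = 360.0 g
plain yogurt: 1.5 pint × 6/5 × 2 cup/pint = 3.6 cup
water: 1.5 L × 6/5 × 1000 mL/L ÷ 240 mL/cup = 7.5 cup
chicken stock: 1.5 cup × 6/5 × 240 g/cup ÷ 1000 g/kg ≈ 0.4 kg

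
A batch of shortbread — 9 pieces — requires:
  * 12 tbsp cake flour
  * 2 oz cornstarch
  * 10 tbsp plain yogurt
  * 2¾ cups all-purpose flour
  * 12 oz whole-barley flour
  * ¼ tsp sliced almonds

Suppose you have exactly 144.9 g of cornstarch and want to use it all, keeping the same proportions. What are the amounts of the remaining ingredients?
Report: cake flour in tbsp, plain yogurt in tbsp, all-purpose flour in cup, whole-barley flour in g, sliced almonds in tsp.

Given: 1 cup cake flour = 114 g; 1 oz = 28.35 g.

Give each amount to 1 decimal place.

The original recipe has 56.7 g of cornstarch, so the scaling factor is 144.9 ÷ 56.7 = 23/9.
cake flour: 12 tbsp × 23/9 ≈ 30.7 tbsp
plain yogurt: 10 tbsp × 23/9 ≈ 25.6 tbsp
all-purpose flour: 2.75 cup × 23/9 ≈ 7.0 cup
whole-barley flour: 12 oz × 23/9 × 28.35 g/oz = 869.4 g
sliced almonds: 0.25 tsp × 23/9 ≈ 0.6 tsp

cake flour: 30.7 tbsp; plain yogurt: 25.6 tbsp; all-purpose flour: 7.0 cup; whole-barley flour: 869.4 g; sliced almonds: 0.6 tsp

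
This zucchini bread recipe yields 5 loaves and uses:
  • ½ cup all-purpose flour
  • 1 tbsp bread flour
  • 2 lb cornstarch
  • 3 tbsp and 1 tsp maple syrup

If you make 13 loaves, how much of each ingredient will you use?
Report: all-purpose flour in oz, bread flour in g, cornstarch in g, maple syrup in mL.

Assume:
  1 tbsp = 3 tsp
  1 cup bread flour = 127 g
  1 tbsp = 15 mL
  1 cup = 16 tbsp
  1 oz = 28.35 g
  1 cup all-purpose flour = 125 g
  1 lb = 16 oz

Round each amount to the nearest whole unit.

Scaling factor: 13/5 = 2.6.
all-purpose flour: 0.5 cup × 13/5 × 125 g/cup ÷ 28.35 g/oz ≈ 6 oz
bread flour: 1 tbsp × 13/5 ÷ 16 tbsp/cup × 127 g/cup ≈ 21 g
cornstarch: 2 lb × 13/5 × 16 oz/lb × 28.35 g/oz ≈ 2359 g
maple syrup: (3 tbsp + 1 tsp = 10/3 tbsp) × 13/5 × 15 mL/tbsp = 130 mL

all-purpose flour: 6 oz; bread flour: 21 g; cornstarch: 2359 g; maple syrup: 130 mL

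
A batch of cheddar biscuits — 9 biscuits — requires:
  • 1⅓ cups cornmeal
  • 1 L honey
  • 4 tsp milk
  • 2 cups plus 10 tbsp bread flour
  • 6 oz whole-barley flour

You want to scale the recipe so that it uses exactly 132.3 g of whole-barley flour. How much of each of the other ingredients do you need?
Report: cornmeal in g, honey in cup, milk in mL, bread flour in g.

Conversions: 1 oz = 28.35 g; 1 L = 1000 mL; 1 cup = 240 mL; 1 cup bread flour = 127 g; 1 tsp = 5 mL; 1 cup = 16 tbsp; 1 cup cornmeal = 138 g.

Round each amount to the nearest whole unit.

The original recipe has 170.1 g of whole-barley flour, so the scaling factor is 132.3 ÷ 170.1 = 7/9.
cornmeal: 4/3 cup × 7/9 × 138 g/cup ≈ 143 g
honey: 1 L × 7/9 × 1000 mL/L ÷ 240 mL/cup ≈ 3 cup
milk: 4 tsp × 7/9 × 5 mL/tsp ≈ 16 mL
bread flour: (2 cup + 10 tbsp = 2.625 cup) × 7/9 × 127 g/cup ≈ 259 g

cornmeal: 143 g; honey: 3 cup; milk: 16 mL; bread flour: 259 g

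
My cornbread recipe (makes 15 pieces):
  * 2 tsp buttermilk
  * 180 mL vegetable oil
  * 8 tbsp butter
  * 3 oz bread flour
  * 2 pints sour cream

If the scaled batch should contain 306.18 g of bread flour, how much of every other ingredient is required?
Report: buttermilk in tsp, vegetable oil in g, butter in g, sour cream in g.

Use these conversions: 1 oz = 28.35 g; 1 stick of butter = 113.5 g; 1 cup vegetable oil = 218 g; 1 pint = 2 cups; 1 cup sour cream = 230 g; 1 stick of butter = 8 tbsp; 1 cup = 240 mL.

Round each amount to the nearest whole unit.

buttermilk: 7 tsp; vegetable oil: 589 g; butter: 409 g; sour cream: 3312 g

The original recipe has 85.05 g of bread flour, so the scaling factor is 306.18 ÷ 85.05 = 18/5 = 3.6.
buttermilk: 2 tsp × 18/5 ≈ 7 tsp
vegetable oil: 180 mL × 18/5 ÷ 240 mL/cup × 218 g/cup ≈ 589 g
butter: 8 tbsp × 18/5 ÷ 8 tbsp/stick × 113.5 g/stick ≈ 409 g
sour cream: 2 pint × 18/5 × 2 cup/pint × 230 g/cup = 3312 g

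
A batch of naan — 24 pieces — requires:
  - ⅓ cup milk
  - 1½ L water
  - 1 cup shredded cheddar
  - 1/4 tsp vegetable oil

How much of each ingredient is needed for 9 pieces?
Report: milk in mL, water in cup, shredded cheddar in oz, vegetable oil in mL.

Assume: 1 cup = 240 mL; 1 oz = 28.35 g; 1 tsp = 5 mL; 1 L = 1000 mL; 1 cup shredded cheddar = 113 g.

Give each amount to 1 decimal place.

Scaling factor: 9/24 = 3/8 = 0.375.
milk: 1/3 cup × 3/8 × 240 mL/cup = 30.0 mL
water: 1.5 L × 3/8 × 1000 mL/L ÷ 240 mL/cup ≈ 2.3 cup
shredded cheddar: 1 cup × 3/8 × 113 g/cup ÷ 28.35 g/oz ≈ 1.5 oz
vegetable oil: 0.25 tsp × 3/8 × 5 mL/tsp ≈ 0.5 mL

milk: 30.0 mL; water: 2.3 cup; shredded cheddar: 1.5 oz; vegetable oil: 0.5 mL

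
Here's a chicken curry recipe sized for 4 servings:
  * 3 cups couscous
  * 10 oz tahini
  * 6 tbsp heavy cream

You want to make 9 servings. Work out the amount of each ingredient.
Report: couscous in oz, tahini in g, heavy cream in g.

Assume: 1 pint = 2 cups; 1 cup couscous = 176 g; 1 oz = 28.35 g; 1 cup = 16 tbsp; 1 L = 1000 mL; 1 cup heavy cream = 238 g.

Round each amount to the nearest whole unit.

Scaling factor: 9/4 = 2.25.
couscous: 3 cup × 9/4 × 176 g/cup ÷ 28.35 g/oz ≈ 42 oz
tahini: 10 oz × 9/4 × 28.35 g/oz ≈ 638 g
heavy cream: 6 tbsp × 9/4 ÷ 16 tbsp/cup × 238 g/cup ≈ 201 g

couscous: 42 oz; tahini: 638 g; heavy cream: 201 g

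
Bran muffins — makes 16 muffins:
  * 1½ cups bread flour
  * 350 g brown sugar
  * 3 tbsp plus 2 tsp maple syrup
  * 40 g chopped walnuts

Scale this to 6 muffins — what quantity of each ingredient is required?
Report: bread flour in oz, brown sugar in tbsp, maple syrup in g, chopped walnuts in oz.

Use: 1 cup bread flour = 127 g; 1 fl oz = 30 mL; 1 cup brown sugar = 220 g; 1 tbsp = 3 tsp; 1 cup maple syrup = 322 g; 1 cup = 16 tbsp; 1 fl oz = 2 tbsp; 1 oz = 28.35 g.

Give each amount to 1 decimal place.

Scaling factor: 6/16 = 3/8 = 0.375.
bread flour: 1.5 cup × 3/8 × 127 g/cup ÷ 28.35 g/oz ≈ 2.5 oz
brown sugar: 350 g × 3/8 ÷ 220 g/cup × 16 tbsp/cup ≈ 9.5 tbsp
maple syrup: (3 tbsp + 2 tsp = 11/3 tbsp) × 3/8 ÷ 16 tbsp/cup × 322 g/cup ≈ 27.7 g
chopped walnuts: 40 g × 3/8 ÷ 28.35 g/oz ≈ 0.5 oz

bread flour: 2.5 oz; brown sugar: 9.5 tbsp; maple syrup: 27.7 g; chopped walnuts: 0.5 oz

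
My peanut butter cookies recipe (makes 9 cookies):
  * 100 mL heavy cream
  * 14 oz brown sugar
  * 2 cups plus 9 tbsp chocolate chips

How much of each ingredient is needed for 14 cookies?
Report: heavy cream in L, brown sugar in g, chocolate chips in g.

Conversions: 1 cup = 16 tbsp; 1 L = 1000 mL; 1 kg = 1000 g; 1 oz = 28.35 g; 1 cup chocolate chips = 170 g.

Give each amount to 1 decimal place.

Scaling factor: 14/9.
heavy cream: 100 mL × 14/9 ÷ 1000 mL/L ≈ 0.2 L
brown sugar: 14 oz × 14/9 × 28.35 g/oz = 617.4 g
chocolate chips: (2 cup + 9 tbsp = 2.5625 cup) × 14/9 × 170 g/cup ≈ 677.6 g

heavy cream: 0.2 L; brown sugar: 617.4 g; chocolate chips: 677.6 g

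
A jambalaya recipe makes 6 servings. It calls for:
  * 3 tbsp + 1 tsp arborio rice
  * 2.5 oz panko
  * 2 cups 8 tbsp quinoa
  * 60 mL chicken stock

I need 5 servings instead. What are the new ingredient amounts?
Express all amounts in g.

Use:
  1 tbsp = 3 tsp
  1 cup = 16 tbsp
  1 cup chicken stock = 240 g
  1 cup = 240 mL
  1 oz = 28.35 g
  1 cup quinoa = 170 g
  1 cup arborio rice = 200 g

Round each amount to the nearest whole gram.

arborio rice: 35 g; panko: 59 g; quinoa: 354 g; chicken stock: 50 g

Scaling factor: 5/6.
arborio rice: (3 tbsp + 1 tsp = 10/3 tbsp) × 5/6 ÷ 16 tbsp/cup × 200 g/cup ≈ 35 g
panko: 2.5 oz × 5/6 × 28.35 g/oz ≈ 59 g
quinoa: (2 cup + 8 tbsp = 2.5 cup) × 5/6 × 170 g/cup ≈ 354 g
chicken stock: 60 mL × 5/6 ÷ 240 mL/cup × 240 g/cup = 50 g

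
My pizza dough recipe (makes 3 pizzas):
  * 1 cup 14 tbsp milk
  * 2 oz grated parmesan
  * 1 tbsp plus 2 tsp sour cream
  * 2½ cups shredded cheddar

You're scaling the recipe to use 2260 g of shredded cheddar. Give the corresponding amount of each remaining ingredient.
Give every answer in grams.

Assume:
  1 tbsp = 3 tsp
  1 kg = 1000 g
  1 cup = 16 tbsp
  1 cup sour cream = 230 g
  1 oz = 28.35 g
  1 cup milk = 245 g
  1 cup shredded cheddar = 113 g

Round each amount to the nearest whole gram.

The original recipe has 282.5 g of shredded cheddar, so the scaling factor is 2260 ÷ 282.5 = 8.
milk: (1 cup + 14 tbsp = 1.875 cup) × 8 × 245 g/cup = 3675 g
grated parmesan: 2 oz × 8 × 28.35 g/oz ≈ 454 g
sour cream: (1 tbsp + 2 tsp = 5/3 tbsp) × 8 ÷ 16 tbsp/cup × 230 g/cup ≈ 192 g

milk: 3675 g; grated parmesan: 454 g; sour cream: 192 g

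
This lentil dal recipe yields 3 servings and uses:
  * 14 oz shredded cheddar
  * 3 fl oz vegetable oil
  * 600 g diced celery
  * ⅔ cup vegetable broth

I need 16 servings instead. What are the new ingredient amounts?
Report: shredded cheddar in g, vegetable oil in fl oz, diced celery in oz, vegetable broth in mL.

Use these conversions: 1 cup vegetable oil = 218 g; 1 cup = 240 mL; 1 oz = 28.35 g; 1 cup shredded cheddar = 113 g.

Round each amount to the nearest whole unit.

shredded cheddar: 2117 g; vegetable oil: 16 fl oz; diced celery: 113 oz; vegetable broth: 853 mL

Scaling factor: 16/3.
shredded cheddar: 14 oz × 16/3 × 28.35 g/oz ≈ 2117 g
vegetable oil: 3 fl oz × 16/3 = 16 fl oz
diced celery: 600 g × 16/3 ÷ 28.35 g/oz ≈ 113 oz
vegetable broth: 2/3 cup × 16/3 × 240 mL/cup ≈ 853 mL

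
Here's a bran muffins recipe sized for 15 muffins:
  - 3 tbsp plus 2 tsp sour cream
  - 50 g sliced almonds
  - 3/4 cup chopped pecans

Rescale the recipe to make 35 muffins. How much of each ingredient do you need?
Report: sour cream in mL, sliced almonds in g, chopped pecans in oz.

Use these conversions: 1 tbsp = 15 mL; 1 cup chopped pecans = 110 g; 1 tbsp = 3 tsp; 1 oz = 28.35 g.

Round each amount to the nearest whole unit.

sour cream: 128 mL; sliced almonds: 117 g; chopped pecans: 7 oz

Scaling factor: 35/15 = 7/3.
sour cream: (3 tbsp + 2 tsp = 11/3 tbsp) × 7/3 × 15 mL/tbsp ≈ 128 mL
sliced almonds: 50 g × 7/3 ≈ 117 g
chopped pecans: 0.75 cup × 7/3 × 110 g/cup ÷ 28.35 g/oz ≈ 7 oz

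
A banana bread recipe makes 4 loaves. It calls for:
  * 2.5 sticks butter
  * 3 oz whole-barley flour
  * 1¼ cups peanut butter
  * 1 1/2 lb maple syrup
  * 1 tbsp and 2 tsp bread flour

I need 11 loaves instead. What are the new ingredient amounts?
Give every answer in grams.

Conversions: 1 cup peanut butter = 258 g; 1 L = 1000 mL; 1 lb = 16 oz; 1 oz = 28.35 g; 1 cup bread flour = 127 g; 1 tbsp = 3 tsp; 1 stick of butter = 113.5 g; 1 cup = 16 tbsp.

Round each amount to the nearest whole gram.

butter: 780 g; whole-barley flour: 234 g; peanut butter: 887 g; maple syrup: 1871 g; bread flour: 36 g

Scaling factor: 11/4 = 2.75.
butter: 2.5 stick × 11/4 × 113.5 g/stick ≈ 780 g
whole-barley flour: 3 oz × 11/4 × 28.35 g/oz ≈ 234 g
peanut butter: 1.25 cup × 11/4 × 258 g/cup ≈ 887 g
maple syrup: 1.5 lb × 11/4 × 16 oz/lb × 28.35 g/oz ≈ 1871 g
bread flour: (1 tbsp + 2 tsp = 5/3 tbsp) × 11/4 ÷ 16 tbsp/cup × 127 g/cup ≈ 36 g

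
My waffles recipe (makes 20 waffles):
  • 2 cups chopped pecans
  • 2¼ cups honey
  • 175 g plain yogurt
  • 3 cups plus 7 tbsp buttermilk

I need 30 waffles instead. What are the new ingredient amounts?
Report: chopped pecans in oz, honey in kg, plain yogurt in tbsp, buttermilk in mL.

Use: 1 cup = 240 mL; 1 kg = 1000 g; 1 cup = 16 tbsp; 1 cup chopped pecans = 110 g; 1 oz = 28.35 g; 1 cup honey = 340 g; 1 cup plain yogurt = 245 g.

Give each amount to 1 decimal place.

chopped pecans: 11.6 oz; honey: 1.1 kg; plain yogurt: 17.1 tbsp; buttermilk: 1237.5 mL

Scaling factor: 30/20 = 3/2 = 1.5.
chopped pecans: 2 cup × 3/2 × 110 g/cup ÷ 28.35 g/oz ≈ 11.6 oz
honey: 2.25 cup × 3/2 × 340 g/cup ÷ 1000 g/kg ≈ 1.1 kg
plain yogurt: 175 g × 3/2 ÷ 245 g/cup × 16 tbsp/cup ≈ 17.1 tbsp
buttermilk: (3 cup + 7 tbsp = 3.4375 cup) × 3/2 × 240 mL/cup = 1237.5 mL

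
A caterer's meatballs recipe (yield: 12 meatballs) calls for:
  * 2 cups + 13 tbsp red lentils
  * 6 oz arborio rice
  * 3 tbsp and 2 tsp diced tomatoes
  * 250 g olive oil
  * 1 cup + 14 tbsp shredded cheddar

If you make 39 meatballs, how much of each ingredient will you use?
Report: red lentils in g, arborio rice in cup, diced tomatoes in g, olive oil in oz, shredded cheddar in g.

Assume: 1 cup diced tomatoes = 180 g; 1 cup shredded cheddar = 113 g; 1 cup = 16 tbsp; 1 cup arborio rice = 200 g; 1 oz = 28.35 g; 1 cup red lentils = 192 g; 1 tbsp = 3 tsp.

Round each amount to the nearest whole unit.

Scaling factor: 39/12 = 13/4 = 3.25.
red lentils: (2 cup + 13 tbsp = 2.8125 cup) × 13/4 × 192 g/cup = 1755 g
arborio rice: 6 oz × 13/4 × 28.35 g/oz ÷ 200 g/cup ≈ 3 cup
diced tomatoes: (3 tbsp + 2 tsp = 11/3 tbsp) × 13/4 ÷ 16 tbsp/cup × 180 g/cup ≈ 134 g
olive oil: 250 g × 13/4 ÷ 28.35 g/oz ≈ 29 oz
shredded cheddar: (1 cup + 14 tbsp = 1.875 cup) × 13/4 × 113 g/cup ≈ 689 g

red lentils: 1755 g; arborio rice: 3 cup; diced tomatoes: 134 g; olive oil: 29 oz; shredded cheddar: 689 g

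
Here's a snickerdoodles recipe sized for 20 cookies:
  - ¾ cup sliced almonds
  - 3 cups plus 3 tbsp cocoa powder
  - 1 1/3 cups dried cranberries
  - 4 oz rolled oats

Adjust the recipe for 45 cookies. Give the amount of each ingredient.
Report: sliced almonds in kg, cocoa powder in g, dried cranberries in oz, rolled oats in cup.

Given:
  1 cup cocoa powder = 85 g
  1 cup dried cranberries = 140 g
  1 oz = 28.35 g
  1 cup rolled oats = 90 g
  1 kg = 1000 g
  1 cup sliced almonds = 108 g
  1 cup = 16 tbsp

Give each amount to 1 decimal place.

Scaling factor: 45/20 = 9/4 = 2.25.
sliced almonds: 0.75 cup × 9/4 × 108 g/cup ÷ 1000 g/kg ≈ 0.2 kg
cocoa powder: (3 cup + 3 tbsp = 3.1875 cup) × 9/4 × 85 g/cup ≈ 609.6 g
dried cranberries: 4/3 cup × 9/4 × 140 g/cup ÷ 28.35 g/oz ≈ 14.8 oz
rolled oats: 4 oz × 9/4 × 28.35 g/oz ÷ 90 g/cup ≈ 2.8 cup

sliced almonds: 0.2 kg; cocoa powder: 609.6 g; dried cranberries: 14.8 oz; rolled oats: 2.8 cup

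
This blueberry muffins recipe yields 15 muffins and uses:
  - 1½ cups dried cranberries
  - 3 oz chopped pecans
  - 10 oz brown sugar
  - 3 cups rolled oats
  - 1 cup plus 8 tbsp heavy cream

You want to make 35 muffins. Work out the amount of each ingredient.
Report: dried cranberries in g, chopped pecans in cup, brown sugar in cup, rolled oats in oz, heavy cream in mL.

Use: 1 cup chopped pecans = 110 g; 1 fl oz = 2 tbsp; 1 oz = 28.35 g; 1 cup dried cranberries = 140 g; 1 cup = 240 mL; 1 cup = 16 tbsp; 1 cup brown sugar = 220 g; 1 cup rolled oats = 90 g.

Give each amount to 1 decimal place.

Scaling factor: 35/15 = 7/3.
dried cranberries: 1.5 cup × 7/3 × 140 g/cup = 490.0 g
chopped pecans: 3 oz × 7/3 × 28.35 g/oz ÷ 110 g/cup ≈ 1.8 cup
brown sugar: 10 oz × 7/3 × 28.35 g/oz ÷ 220 g/cup ≈ 3.0 cup
rolled oats: 3 cup × 7/3 × 90 g/cup ÷ 28.35 g/oz ≈ 22.2 oz
heavy cream: (1 cup + 8 tbsp = 1.5 cup) × 7/3 × 240 mL/cup = 840.0 mL

dried cranberries: 490.0 g; chopped pecans: 1.8 cup; brown sugar: 3.0 cup; rolled oats: 22.2 oz; heavy cream: 840.0 mL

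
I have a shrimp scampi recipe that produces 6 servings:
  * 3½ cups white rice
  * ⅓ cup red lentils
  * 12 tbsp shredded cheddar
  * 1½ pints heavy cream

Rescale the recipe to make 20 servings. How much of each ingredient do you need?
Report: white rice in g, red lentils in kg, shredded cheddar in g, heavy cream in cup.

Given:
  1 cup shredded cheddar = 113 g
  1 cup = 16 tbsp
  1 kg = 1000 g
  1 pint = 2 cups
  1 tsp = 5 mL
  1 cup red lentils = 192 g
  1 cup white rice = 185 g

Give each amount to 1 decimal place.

Scaling factor: 20/6 = 10/3.
white rice: 3.5 cup × 10/3 × 185 g/cup ≈ 2158.3 g
red lentils: 1/3 cup × 10/3 × 192 g/cup ÷ 1000 g/kg ≈ 0.2 kg
shredded cheddar: 12 tbsp × 10/3 ÷ 16 tbsp/cup × 113 g/cup = 282.5 g
heavy cream: 1.5 pint × 10/3 × 2 cup/pint = 10.0 cup

white rice: 2158.3 g; red lentils: 0.2 kg; shredded cheddar: 282.5 g; heavy cream: 10.0 cup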